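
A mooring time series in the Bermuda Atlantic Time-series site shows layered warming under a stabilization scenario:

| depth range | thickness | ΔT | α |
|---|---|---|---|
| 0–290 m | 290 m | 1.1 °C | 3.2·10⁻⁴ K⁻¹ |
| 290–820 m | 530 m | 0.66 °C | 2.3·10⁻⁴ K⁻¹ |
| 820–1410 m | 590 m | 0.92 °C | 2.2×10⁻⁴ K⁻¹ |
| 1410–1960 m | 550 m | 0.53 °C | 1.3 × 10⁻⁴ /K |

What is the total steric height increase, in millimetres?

Layer 1: 290 × 3.2×10⁻⁴ × 1.1 = 0.10208 m
Layer 2: 0.66 × 2.3×10⁻⁴ × 530 = 0.080454 m
820–1410 m: 0.92 × 590 × 2.2×10⁻⁴ = 0.119416 m
1410–1960 m: 550 × 0.53 × 1.3×10⁻⁴ = 0.037895 m
Δh = 0.10208 + 0.080454 + 0.119416 + 0.037895 = 0.339845 m

340 mm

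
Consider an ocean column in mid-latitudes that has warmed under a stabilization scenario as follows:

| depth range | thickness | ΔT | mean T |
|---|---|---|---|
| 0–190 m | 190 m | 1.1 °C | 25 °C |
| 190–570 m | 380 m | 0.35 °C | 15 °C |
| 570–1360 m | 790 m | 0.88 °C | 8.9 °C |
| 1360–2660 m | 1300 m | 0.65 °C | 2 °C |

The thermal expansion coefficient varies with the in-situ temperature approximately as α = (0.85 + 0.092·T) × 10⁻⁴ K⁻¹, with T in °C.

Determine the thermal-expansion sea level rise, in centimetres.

Layer 1: α = (0.85 + 0.092×25)×10⁻⁴ = 3.15×10⁻⁴ K⁻¹
Layer 2: α = (0.85 + 0.092×15)×10⁻⁴ = 2.23×10⁻⁴ K⁻¹
Layer 3: α = (0.85 + 0.092×8.9)×10⁻⁴ = 1.6688×10⁻⁴ K⁻¹
Layer 4: α = (0.85 + 0.092×2)×10⁻⁴ = 1.034×10⁻⁴ K⁻¹
0–190 m: 1.1 × 190 × 3.15×10⁻⁴ = 0.065835 m
Layer 2: 2.23×10⁻⁴ × 0.35 × 380 = 0.029659 m
570–1360 m: 790 × 0.88 × 1.6688×10⁻⁴ = 0.116014976 m
1360–2660 m: 0.65 × 1.034×10⁻⁴ × 1300 = 0.087373 m
Δh = 0.065835 + 0.029659 + 0.116014976 + 0.087373 = 0.298881976 m

29.9 cm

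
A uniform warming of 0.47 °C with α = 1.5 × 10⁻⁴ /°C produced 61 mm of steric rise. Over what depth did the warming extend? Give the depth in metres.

865 m

H = Δh/(αΔT) = 0.061 / (1.5×10⁻⁴ × 0.47) ≈ 865.2 m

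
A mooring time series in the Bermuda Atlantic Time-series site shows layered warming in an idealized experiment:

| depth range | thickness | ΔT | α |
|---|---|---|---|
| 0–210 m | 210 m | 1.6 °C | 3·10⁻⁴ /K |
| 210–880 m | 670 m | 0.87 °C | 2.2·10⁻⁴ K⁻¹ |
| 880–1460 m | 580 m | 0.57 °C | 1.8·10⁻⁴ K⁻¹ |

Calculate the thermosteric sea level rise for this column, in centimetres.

Layer 1: 1.6 × 210 × 3×10⁻⁴ = 0.10080 m
210–880 m: 0.87 × 2.2×10⁻⁴ × 670 = 0.128238 m
0.57 × 580 × 1.8×10⁻⁴ = 0.059508 m
Δh = 0.10080 + 0.128238 + 0.059508 = 0.288546 m

about 29 cm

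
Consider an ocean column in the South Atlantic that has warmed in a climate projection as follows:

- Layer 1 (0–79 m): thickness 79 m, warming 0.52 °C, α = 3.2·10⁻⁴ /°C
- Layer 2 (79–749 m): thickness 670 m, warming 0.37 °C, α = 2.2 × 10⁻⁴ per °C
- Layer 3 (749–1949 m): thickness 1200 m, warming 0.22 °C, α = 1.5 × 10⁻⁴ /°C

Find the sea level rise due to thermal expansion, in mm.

0–79 m: 0.52 × 3.2×10⁻⁴ × 79 = 0.0131456 m
670 × 2.2×10⁻⁴ × 0.37 = 0.054538 m
1200 × 0.22 × 1.5×10⁻⁴ = 0.03960 m
Δh = 0.0131456 + 0.054538 + 0.03960 = 0.1072836 m

about 110 mm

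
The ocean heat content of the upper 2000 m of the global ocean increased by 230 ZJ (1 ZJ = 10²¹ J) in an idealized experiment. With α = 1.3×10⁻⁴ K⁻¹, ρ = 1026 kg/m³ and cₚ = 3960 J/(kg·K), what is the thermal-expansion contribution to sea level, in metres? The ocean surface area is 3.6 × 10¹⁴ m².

Per unit area: Q = 230×10²¹ / (3.6×10¹⁴) ≈ 6.389×10⁸ J/m²
Δh = αQ/(ρcₚ) = 1.3×10⁻⁴ × 6.389×10⁸ / (1026 × 3960) ≈ 0.020442 m

0.020 m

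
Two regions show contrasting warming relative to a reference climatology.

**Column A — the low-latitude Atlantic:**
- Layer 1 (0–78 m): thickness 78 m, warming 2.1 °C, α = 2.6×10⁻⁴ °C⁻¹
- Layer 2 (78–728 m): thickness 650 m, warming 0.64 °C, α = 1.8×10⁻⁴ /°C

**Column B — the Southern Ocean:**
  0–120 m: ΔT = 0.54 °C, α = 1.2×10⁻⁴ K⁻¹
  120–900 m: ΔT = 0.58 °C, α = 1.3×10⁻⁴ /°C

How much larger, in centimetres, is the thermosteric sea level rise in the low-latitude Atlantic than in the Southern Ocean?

5.1 cm larger

A 0–78 m: 78 × 2.6×10⁻⁴ × 2.1 = 0.042588 m
A Layer 2: 650 × 1.8×10⁻⁴ × 0.64 = 0.07488 m
A total: 0.117468 m
B 120 × 1.2×10⁻⁴ × 0.54 = 0.007776 m
B 120–900 m: 780 × 0.58 × 1.3×10⁻⁴ = 0.058812 m
B total: 0.066588 m
Difference: 0.117468 − 0.066588 = 0.05088 m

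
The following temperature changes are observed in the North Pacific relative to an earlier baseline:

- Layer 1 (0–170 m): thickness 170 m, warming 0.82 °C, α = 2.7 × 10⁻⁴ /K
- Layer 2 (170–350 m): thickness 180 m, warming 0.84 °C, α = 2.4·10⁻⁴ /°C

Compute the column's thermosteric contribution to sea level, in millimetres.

74 mm of thermosteric rise

0–170 m: 2.7×10⁻⁴ × 0.82 × 170 = 0.037638 m
170–350 m: 2.4×10⁻⁴ × 0.84 × 180 = 0.036288 m
Δh = 0.037638 + 0.036288 = 0.073926 m ≈ 74 mm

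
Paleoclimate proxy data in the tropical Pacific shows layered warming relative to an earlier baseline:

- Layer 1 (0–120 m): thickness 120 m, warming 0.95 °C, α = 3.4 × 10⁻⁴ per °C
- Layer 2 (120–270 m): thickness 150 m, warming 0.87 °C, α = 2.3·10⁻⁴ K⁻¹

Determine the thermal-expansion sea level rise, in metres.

Δh = 0.0688 m

0–120 m: 120 × 0.95 × 3.4×10⁻⁴ = 0.03876 m
Layer 2: 150 × 0.87 × 2.3×10⁻⁴ = 0.030015 m
Δh = 0.03876 + 0.030015 = 0.068775 m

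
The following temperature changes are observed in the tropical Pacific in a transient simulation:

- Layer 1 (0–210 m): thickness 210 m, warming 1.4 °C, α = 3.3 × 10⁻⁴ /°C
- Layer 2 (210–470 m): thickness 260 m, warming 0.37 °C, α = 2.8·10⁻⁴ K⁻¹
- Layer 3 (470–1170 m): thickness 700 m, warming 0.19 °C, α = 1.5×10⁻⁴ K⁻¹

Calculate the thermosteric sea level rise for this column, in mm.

0–210 m: 1.4 × 210 × 3.3×10⁻⁴ = 0.09702 m
Layer 2: 260 × 2.8×10⁻⁴ × 0.37 = 0.026936 m
0.19 × 1.5×10⁻⁴ × 700 = 0.01995 m
Δh = 0.09702 + 0.026936 + 0.01995 = 0.143906 m

144 mm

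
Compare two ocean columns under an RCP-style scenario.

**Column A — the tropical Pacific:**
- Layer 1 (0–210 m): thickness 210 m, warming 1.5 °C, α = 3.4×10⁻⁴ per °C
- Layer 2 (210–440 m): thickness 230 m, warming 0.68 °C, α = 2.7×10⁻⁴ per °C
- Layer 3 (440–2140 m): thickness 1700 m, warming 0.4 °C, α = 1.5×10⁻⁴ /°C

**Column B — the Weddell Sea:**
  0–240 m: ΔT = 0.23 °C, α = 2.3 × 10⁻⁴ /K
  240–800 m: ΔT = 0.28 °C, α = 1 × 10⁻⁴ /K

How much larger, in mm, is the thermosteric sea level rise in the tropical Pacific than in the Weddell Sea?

Δh_A − Δh_B ≈ 223 mm

A 3.4×10⁻⁴ × 1.5 × 210 = 0.10710 m
A 230 × 0.68 × 2.7×10⁻⁴ = 0.042228 m
A Layer 3: 1.5×10⁻⁴ × 1700 × 0.4 = 0.10200 m
A total: 0.251328 m
B 0–240 m: 0.23 × 2.3×10⁻⁴ × 240 = 0.012696 m
B 1×10⁻⁴ × 0.28 × 560 = 0.01568 m
B total: 0.028376 m
Difference: 0.251328 − 0.028376 = 0.222952 m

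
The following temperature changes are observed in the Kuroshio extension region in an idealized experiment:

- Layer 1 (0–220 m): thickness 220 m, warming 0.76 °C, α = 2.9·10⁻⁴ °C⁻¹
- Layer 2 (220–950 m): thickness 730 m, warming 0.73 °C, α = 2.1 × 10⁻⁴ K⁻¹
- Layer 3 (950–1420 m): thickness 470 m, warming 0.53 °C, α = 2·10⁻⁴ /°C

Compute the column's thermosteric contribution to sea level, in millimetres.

Δh = 210 mm

0–220 m: 2.9×10⁻⁴ × 0.76 × 220 = 0.048488 m
Layer 2: 2.1×10⁻⁴ × 730 × 0.73 = 0.111909 m
0.53 × 2×10⁻⁴ × 470 = 0.04982 m
Δh = 0.048488 + 0.111909 + 0.04982 = 0.210217 m ≈ 210 mm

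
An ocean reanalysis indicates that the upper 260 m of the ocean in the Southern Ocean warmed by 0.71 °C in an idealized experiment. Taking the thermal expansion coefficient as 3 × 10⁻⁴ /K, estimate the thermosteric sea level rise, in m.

Δh = αΔT·H = 3×10⁻⁴ × 0.71 × 260 = 0.05538 m

Δh ≈ 0.0554 m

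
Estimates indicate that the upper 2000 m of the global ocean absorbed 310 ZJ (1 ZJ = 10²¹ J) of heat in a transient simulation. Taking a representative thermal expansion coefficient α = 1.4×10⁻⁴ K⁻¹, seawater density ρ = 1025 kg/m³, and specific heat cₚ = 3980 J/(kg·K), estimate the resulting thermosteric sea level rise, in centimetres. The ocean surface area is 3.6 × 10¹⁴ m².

Δh = 3.0 cm

Per unit area: Q = 310×10²¹ / (3.6×10¹⁴) ≈ 8.611×10⁸ J/m²
Δh = αQ/(ρcₚ) = 1.4×10⁻⁴ × 8.611×10⁸ / (1025 × 3980) ≈ 0.029551 m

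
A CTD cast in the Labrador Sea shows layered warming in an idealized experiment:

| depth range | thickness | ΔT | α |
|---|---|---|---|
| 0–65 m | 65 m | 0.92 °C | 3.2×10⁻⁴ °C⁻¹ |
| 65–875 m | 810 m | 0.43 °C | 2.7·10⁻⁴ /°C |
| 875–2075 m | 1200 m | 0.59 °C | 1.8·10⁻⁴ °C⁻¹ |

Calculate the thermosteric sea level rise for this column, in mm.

Layer 1: 65 × 3.2×10⁻⁴ × 0.92 = 0.019136 m
Layer 2: 810 × 2.7×10⁻⁴ × 0.43 = 0.094041 m
Layer 3: 1200 × 1.8×10⁻⁴ × 0.59 = 0.12744 m
Δh = 0.019136 + 0.094041 + 0.12744 = 0.240617 m ≈ 240 mm

about 240 mm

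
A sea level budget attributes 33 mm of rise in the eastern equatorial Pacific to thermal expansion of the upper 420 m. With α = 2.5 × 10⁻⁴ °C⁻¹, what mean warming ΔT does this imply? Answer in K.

ΔT = Δh/(αH) = 0.033 / (2.5×10⁻⁴ × 420) ≈ 0.3143 K

ΔT ≈ 0.31 K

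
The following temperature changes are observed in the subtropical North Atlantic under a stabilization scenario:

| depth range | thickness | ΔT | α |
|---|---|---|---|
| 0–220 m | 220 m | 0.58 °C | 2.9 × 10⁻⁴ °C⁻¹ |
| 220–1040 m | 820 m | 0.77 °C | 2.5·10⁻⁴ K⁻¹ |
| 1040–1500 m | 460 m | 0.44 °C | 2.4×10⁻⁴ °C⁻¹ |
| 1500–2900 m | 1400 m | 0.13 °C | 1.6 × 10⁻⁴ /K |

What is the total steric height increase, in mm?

0.58 × 220 × 2.9×10⁻⁴ = 0.037004 m
Layer 2: 2.5×10⁻⁴ × 0.77 × 820 = 0.15785 m
1040–1500 m: 460 × 2.4×10⁻⁴ × 0.44 = 0.048576 m
1500–2900 m: 0.13 × 1.6×10⁻⁴ × 1400 = 0.02912 m
Δh = 0.037004 + 0.15785 + 0.048576 + 0.02912 = 0.27255 m

Δh = 273 mm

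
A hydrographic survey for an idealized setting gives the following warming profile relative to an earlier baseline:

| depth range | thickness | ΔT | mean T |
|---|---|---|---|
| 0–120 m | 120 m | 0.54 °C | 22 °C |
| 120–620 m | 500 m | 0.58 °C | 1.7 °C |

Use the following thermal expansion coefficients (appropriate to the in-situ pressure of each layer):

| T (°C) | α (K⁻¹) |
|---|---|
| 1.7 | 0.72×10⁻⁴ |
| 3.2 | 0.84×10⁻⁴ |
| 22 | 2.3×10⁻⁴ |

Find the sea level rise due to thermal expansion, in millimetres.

Layer 1 at 22 °C → α = 2.3×10⁻⁴ K⁻¹
Layer 2 at 1.7 °C → α = 0.72×10⁻⁴ K⁻¹
0.54 × 2.3×10⁻⁴ × 120 = 0.014904 m
Layer 2: 0.58 × 0.72×10⁻⁴ × 500 = 0.02088 m
Δh = 0.014904 + 0.02088 = 0.035784 m

Δh = 35.8 mm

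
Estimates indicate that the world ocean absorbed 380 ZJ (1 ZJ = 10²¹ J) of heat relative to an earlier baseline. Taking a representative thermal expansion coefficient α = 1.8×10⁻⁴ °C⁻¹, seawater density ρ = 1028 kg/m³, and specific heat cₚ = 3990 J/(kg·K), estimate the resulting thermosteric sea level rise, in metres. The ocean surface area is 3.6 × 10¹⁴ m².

Per unit area: Q = 380×10²¹ / (3.6×10¹⁴) ≈ 1.056×10⁹ J/m²
Δh = αQ/(ρcₚ) = 1.8×10⁻⁴ × 1.056×10⁹ / (1028 × 3990) ≈ 0.046342 m

Δh = 0.046 m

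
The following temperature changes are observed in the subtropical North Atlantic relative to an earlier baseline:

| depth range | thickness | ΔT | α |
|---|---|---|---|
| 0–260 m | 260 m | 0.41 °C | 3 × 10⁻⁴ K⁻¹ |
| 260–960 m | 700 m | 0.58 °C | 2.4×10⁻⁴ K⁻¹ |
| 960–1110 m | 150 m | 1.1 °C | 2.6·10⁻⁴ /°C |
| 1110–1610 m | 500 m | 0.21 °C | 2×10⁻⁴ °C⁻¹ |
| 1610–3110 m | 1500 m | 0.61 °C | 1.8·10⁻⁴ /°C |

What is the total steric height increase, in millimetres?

0–260 m: 0.41 × 260 × 3×10⁻⁴ = 0.03198 m
0.58 × 2.4×10⁻⁴ × 700 = 0.09744 m
150 × 2.6×10⁻⁴ × 1.1 = 0.04290 m
1110–1610 m: 0.21 × 500 × 2×10⁻⁴ = 0.02100 m
Layer 5: 0.61 × 1.8×10⁻⁴ × 1500 = 0.16470 m
Δh = 0.03198 + 0.09744 + 0.04290 + 0.02100 + 0.16470 = 0.35802 m ≈ 358 mm

Δh ≈ 358 mm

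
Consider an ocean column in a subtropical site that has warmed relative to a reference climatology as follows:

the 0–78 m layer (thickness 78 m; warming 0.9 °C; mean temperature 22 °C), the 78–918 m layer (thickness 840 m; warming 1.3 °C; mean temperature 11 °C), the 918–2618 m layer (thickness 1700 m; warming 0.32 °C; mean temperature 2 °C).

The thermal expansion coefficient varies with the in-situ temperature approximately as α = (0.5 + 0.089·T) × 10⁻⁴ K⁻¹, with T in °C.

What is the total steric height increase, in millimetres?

Layer 1: α = (0.5 + 0.089×22)×10⁻⁴ = 2.458×10⁻⁴ K⁻¹
Layer 2: α = (0.5 + 0.089×11)×10⁻⁴ = 1.479×10⁻⁴ K⁻¹
Layer 3: α = (0.5 + 0.089×2)×10⁻⁴ = 0.678×10⁻⁴ K⁻¹
78 × 0.9 × 2.458×10⁻⁴ = 0.01725516 m
840 × 1.479×10⁻⁴ × 1.3 = 0.1615068 m
1700 × 0.678×10⁻⁴ × 0.32 = 0.0368832 m
Δh = 0.01725516 + 0.1615068 + 0.0368832 = 0.21564516 m

216 mm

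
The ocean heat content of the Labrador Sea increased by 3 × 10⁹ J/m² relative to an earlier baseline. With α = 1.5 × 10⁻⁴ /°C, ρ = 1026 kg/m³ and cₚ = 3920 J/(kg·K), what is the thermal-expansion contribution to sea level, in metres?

Δh = αQ/(ρcₚ) = 1.5×10⁻⁴ × 3×10⁹ / (1026 × 3920) ≈ 0.11189 m

about 0.112 m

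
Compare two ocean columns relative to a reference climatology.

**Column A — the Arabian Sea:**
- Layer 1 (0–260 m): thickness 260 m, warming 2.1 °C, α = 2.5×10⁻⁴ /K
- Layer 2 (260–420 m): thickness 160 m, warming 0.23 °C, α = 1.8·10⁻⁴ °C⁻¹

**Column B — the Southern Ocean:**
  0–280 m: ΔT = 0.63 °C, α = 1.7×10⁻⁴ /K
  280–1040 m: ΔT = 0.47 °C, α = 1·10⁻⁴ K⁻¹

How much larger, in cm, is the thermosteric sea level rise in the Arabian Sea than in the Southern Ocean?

7.74 cm larger

A 2.5×10⁻⁴ × 2.1 × 260 = 0.13650 m
A 0.23 × 1.8×10⁻⁴ × 160 = 0.006624 m
A total: 0.143124 m
B 0–280 m: 0.63 × 280 × 1.7×10⁻⁴ = 0.029988 m
B Layer 2: 0.47 × 760 × 1×10⁻⁴ = 0.03572 m
B total: 0.065708 m
Difference: 0.143124 − 0.065708 = 0.077416 m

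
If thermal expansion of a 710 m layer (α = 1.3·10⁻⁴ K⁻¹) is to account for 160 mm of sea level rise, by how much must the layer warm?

ΔT = Δh/(αH) = 0.16 / (1.3×10⁻⁴ × 710) ≈ 1.733 K

1.7 K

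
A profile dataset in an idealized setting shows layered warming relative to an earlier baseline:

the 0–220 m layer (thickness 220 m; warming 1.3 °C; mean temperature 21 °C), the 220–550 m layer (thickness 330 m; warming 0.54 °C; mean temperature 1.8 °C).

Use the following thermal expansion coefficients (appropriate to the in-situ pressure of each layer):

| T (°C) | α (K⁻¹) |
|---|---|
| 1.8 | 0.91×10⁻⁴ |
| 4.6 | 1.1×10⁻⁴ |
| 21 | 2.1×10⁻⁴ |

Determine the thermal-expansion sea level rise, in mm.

Δh = 76.3 mm

Layer 1 at 21 °C → α = 2.1×10⁻⁴ K⁻¹
Layer 2 at 1.8 °C → α = 0.91×10⁻⁴ K⁻¹
0–220 m: 1.3 × 2.1×10⁻⁴ × 220 = 0.06006 m
0.91×10⁻⁴ × 0.54 × 330 = 0.0162162 m
Δh = 0.06006 + 0.0162162 = 0.0762762 m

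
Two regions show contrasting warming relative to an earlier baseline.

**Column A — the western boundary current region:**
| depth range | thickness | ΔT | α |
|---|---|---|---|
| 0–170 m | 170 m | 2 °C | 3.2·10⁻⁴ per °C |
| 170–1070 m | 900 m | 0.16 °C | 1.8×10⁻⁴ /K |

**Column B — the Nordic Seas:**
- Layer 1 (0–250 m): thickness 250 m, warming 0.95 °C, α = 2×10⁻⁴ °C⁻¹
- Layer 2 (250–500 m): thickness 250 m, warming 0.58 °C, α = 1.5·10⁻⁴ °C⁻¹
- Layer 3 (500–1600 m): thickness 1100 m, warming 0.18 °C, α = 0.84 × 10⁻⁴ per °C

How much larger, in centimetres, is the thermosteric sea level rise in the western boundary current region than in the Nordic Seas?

4.9 cm

A Layer 1: 3.2×10⁻⁴ × 170 × 2 = 0.10880 m
A 0.16 × 1.8×10⁻⁴ × 900 = 0.02592 m
A total: 0.13472 m
B 0–250 m: 250 × 0.95 × 2×10⁻⁴ = 0.04750 m
B Layer 2: 250 × 0.58 × 1.5×10⁻⁴ = 0.02175 m
B 500–1600 m: 0.84×10⁻⁴ × 1100 × 0.18 = 0.016632 m
B total: 0.085882 m
Difference: 0.13472 − 0.085882 = 0.048838 m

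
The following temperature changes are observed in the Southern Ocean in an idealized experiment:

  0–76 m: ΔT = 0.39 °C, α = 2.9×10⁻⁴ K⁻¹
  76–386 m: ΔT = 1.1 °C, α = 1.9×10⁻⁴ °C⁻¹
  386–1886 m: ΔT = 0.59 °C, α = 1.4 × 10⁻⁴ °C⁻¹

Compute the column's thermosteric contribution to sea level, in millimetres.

Δh ≈ 197 mm

Layer 1: 76 × 2.9×10⁻⁴ × 0.39 = 0.0085956 m
310 × 1.1 × 1.9×10⁻⁴ = 0.06479 m
1.4×10⁻⁴ × 0.59 × 1500 = 0.12390 m
Δh = 0.0085956 + 0.06479 + 0.12390 = 0.1972856 m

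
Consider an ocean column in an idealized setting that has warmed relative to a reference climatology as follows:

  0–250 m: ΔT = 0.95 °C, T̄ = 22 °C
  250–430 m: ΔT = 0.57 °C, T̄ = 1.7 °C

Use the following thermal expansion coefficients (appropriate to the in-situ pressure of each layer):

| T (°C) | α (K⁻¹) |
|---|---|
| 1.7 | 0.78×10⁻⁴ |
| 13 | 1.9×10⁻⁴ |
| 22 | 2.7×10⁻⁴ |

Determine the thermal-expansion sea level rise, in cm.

Layer 1 at 22 °C → α = 2.7×10⁻⁴ K⁻¹
Layer 2 at 1.7 °C → α = 0.78×10⁻⁴ K⁻¹
0–250 m: 250 × 2.7×10⁻⁴ × 0.95 = 0.064125 m
250–430 m: 0.57 × 0.78×10⁻⁴ × 180 = 0.0080028 m
Δh = 0.064125 + 0.0080028 = 0.0721278 m

Δh = 7.21 cm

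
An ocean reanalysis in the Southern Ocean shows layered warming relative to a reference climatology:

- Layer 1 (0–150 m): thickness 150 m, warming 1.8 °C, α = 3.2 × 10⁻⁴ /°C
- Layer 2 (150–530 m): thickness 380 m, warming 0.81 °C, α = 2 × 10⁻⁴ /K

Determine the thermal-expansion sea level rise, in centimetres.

Δh ≈ 15 cm

150 × 3.2×10⁻⁴ × 1.8 = 0.08640 m
150–530 m: 0.81 × 2×10⁻⁴ × 380 = 0.06156 m
Δh = 0.08640 + 0.06156 = 0.14796 m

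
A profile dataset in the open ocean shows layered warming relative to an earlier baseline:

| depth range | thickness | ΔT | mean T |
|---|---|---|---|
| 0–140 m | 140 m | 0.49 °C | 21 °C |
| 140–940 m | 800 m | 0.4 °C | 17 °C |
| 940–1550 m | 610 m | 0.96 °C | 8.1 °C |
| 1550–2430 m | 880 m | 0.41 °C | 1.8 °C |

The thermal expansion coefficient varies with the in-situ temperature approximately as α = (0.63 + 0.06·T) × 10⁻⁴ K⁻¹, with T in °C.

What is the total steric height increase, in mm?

Layer 1: α = (0.63 + 0.06×21)×10⁻⁴ = 1.89×10⁻⁴ K⁻¹
Layer 2: α = (0.63 + 0.06×17)×10⁻⁴ = 1.65×10⁻⁴ K⁻¹
Layer 3: α = (0.63 + 0.06×8.1)×10⁻⁴ = 1.116×10⁻⁴ K⁻¹
Layer 4: α = (0.63 + 0.06×1.8)×10⁻⁴ = 0.738×10⁻⁴ K⁻¹
0–140 m: 140 × 1.89×10⁻⁴ × 0.49 = 0.0129654 m
Layer 2: 800 × 1.65×10⁻⁴ × 0.4 = 0.05280 m
1.116×10⁻⁴ × 610 × 0.96 = 0.06535296 m
1550–2430 m: 880 × 0.738×10⁻⁴ × 0.41 = 0.02662704 m
Δh = 0.0129654 + 0.05280 + 0.06535296 + 0.02662704 = 0.1577454 m ≈ 160 mm

160 mm of thermosteric rise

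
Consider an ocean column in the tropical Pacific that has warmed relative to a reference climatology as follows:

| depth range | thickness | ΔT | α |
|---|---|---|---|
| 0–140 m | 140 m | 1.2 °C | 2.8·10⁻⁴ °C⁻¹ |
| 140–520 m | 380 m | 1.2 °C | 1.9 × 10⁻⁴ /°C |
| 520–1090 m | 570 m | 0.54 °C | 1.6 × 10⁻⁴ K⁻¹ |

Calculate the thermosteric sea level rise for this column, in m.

Δh ≈ 0.18 m

0–140 m: 140 × 2.8×10⁻⁴ × 1.2 = 0.04704 m
140–520 m: 1.2 × 380 × 1.9×10⁻⁴ = 0.08664 m
0.54 × 1.6×10⁻⁴ × 570 = 0.049248 m
Δh = 0.04704 + 0.08664 + 0.049248 = 0.182928 m ≈ 0.18 m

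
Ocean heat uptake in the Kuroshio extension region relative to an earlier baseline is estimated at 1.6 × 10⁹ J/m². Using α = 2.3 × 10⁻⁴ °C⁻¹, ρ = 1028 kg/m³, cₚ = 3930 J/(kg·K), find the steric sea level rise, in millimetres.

about 91 mm

Δh = αQ/(ρcₚ) = 2.3×10⁻⁴ × 1.6×10⁹ / (1028 × 3930) ≈ 0.091088 m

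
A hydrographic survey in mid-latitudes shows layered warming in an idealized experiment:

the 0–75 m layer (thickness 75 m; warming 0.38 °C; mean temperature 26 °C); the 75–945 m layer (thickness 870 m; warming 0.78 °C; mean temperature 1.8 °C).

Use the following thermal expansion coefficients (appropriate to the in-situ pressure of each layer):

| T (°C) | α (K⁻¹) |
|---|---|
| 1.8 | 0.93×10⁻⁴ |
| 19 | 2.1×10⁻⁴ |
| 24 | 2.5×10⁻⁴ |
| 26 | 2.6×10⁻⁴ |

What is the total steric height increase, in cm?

Δh = 7.05 cm

Layer 1 at 26 °C → α = 2.6×10⁻⁴ K⁻¹
Layer 2 at 1.8 °C → α = 0.93×10⁻⁴ K⁻¹
2.6×10⁻⁴ × 0.38 × 75 = 0.00741 m
75–945 m: 870 × 0.93×10⁻⁴ × 0.78 = 0.0631098 m
Δh = 0.00741 + 0.0631098 = 0.0705198 m ≈ 7.05 cm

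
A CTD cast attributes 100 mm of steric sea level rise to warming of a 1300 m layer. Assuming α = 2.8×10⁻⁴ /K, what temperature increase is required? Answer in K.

0.27 K

ΔT = Δh/(αH) = 0.1 / (2.8×10⁻⁴ × 1300) ≈ 0.2747 K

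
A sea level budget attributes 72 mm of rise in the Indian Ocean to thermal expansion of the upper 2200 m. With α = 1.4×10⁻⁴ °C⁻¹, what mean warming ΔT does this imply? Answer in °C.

ΔT ≈ 0.234 °C

ΔT = Δh/(αH) = 0.072 / (1.4×10⁻⁴ × 2200) ≈ 0.2338 °C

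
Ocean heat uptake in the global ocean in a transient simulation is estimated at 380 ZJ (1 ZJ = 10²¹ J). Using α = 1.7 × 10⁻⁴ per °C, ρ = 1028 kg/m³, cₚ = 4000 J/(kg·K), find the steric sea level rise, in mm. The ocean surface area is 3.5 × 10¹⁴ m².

Per unit area: Q = 380×10²¹ / (3.5×10¹⁴) ≈ 1.086×10⁹ J/m²
Δh = αQ/(ρcₚ) = 1.7×10⁻⁴ × 1.086×10⁹ / (1028 × 4000) ≈ 0.044898 m

44.9 mm of thermosteric rise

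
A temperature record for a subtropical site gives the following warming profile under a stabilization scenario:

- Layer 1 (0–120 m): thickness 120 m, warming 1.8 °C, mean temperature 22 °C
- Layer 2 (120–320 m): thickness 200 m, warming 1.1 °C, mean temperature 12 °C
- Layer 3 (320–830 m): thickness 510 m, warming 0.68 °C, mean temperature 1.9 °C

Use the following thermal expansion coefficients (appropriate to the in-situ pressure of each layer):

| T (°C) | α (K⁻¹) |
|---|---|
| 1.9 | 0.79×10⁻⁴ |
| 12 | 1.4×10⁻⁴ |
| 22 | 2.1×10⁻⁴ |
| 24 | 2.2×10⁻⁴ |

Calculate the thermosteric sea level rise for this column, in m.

Layer 1 at 22 °C → α = 2.1×10⁻⁴ K⁻¹
Layer 2 at 12 °C → α = 1.4×10⁻⁴ K⁻¹
Layer 3 at 1.9 °C → α = 0.79×10⁻⁴ K⁻¹
Layer 1: 2.1×10⁻⁴ × 1.8 × 120 = 0.04536 m
Layer 2: 1.4×10⁻⁴ × 1.1 × 200 = 0.03080 m
0.68 × 0.79×10⁻⁴ × 510 = 0.0273972 m
Δh = 0.04536 + 0.03080 + 0.0273972 = 0.1035572 m

Δh = 0.104 m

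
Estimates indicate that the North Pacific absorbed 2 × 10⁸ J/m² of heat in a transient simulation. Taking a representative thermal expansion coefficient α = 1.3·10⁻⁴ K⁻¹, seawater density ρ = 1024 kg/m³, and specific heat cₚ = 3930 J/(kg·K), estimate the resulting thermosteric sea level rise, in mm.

Δh = αQ/(ρcₚ) = 1.3×10⁻⁴ × 2×10⁸ / (1024 × 3930) ≈ 0.0064607 m

Δh ≈ 6.46 mm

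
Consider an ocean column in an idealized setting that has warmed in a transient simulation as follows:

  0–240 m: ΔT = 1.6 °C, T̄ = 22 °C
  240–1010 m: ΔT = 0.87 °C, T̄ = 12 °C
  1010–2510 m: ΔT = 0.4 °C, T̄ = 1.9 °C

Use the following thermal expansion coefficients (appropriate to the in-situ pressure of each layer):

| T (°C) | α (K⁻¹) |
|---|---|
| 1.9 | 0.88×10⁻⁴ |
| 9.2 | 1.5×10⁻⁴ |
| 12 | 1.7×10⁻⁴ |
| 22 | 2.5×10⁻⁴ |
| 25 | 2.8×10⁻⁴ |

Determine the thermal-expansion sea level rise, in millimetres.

Layer 1 at 22 °C → α = 2.5×10⁻⁴ K⁻¹
Layer 2 at 12 °C → α = 1.7×10⁻⁴ K⁻¹
Layer 3 at 1.9 °C → α = 0.88×10⁻⁴ K⁻¹
Layer 1: 2.5×10⁻⁴ × 1.6 × 240 = 0.09600 m
Layer 2: 770 × 0.87 × 1.7×10⁻⁴ = 0.113883 m
Layer 3: 1500 × 0.88×10⁻⁴ × 0.4 = 0.05280 m
Δh = 0.09600 + 0.113883 + 0.05280 = 0.262683 m

Δh = 260 mm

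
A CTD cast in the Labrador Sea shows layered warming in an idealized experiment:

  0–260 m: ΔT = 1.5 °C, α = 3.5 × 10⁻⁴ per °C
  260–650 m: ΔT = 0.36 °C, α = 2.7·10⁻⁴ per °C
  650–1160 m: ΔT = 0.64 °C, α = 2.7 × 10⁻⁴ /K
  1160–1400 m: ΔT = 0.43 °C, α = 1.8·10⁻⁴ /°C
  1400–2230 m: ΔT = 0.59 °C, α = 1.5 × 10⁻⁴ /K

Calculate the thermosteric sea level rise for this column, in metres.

Layer 1: 3.5×10⁻⁴ × 1.5 × 260 = 0.13650 m
260–650 m: 0.36 × 2.7×10⁻⁴ × 390 = 0.037908 m
Layer 3: 2.7×10⁻⁴ × 510 × 0.64 = 0.088128 m
1.8×10⁻⁴ × 240 × 0.43 = 0.018576 m
1.5×10⁻⁴ × 830 × 0.59 = 0.073455 m
Δh = 0.13650 + 0.037908 + 0.088128 + 0.018576 + 0.073455 = 0.354567 m

0.355 m of thermosteric rise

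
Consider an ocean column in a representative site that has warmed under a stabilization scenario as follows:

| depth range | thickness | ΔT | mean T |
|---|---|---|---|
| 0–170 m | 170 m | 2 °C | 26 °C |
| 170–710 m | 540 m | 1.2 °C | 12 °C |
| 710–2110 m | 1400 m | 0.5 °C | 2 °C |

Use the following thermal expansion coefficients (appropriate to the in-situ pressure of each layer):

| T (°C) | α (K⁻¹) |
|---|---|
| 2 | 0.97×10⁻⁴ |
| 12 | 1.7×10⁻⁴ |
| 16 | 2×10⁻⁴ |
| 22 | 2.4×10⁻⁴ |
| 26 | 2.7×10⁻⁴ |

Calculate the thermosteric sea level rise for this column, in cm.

Layer 1 at 26 °C → α = 2.7×10⁻⁴ K⁻¹
Layer 2 at 12 °C → α = 1.7×10⁻⁴ K⁻¹
Layer 3 at 2 °C → α = 0.97×10⁻⁴ K⁻¹
2 × 170 × 2.7×10⁻⁴ = 0.09180 m
Layer 2: 1.7×10⁻⁴ × 1.2 × 540 = 0.11016 m
710–2110 m: 1400 × 0.5 × 0.97×10⁻⁴ = 0.06790 m
Δh = 0.09180 + 0.11016 + 0.06790 = 0.26986 m

27.0 cm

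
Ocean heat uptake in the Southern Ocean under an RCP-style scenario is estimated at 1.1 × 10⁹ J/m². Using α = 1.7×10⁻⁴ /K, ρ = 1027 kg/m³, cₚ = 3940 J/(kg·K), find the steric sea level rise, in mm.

Δh = αQ/(ρcₚ) = 1.7×10⁻⁴ × 1.1×10⁹ / (1027 × 3940) ≈ 0.046214 m

46.2 mm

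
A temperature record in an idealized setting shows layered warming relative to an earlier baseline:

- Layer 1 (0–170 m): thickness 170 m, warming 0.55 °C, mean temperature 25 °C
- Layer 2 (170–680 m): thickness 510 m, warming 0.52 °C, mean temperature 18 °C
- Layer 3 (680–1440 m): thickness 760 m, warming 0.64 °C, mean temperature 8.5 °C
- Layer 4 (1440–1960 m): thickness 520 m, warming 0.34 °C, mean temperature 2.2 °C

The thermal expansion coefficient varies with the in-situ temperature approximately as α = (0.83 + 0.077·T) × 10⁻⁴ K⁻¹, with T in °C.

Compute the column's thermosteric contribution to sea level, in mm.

Layer 1: α = (0.83 + 0.077×25)×10⁻⁴ = 2.755×10⁻⁴ K⁻¹
Layer 2: α = (0.83 + 0.077×18)×10⁻⁴ = 2.216×10⁻⁴ K⁻¹
Layer 3: α = (0.83 + 0.077×8.5)×10⁻⁴ = 1.4845×10⁻⁴ K⁻¹
Layer 4: α = (0.83 + 0.077×2.2)×10⁻⁴ = 0.9994×10⁻⁴ K⁻¹
Layer 1: 0.55 × 170 × 2.755×10⁻⁴ = 0.02575925 m
2.216×10⁻⁴ × 510 × 0.52 = 0.05876832 m
Layer 3: 1.4845×10⁻⁴ × 760 × 0.64 = 0.07220608 m
Layer 4: 0.34 × 520 × 0.9994×10⁻⁴ = 0.017669392 m
Δh = 0.02575925 + 0.05876832 + 0.07220608 + 0.017669392 = 0.174403042 m

Δh = 174 mm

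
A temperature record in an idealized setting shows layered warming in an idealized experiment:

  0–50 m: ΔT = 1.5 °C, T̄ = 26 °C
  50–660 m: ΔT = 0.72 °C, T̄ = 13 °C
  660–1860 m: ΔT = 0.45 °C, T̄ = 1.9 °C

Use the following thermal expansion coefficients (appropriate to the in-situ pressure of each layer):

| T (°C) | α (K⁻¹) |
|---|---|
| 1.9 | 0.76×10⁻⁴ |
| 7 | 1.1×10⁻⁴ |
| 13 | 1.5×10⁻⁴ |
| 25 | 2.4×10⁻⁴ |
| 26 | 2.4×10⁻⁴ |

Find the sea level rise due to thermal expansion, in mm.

Layer 1 at 26 °C → α = 2.4×10⁻⁴ K⁻¹
Layer 2 at 13 °C → α = 1.5×10⁻⁴ K⁻¹
Layer 3 at 1.9 °C → α = 0.76×10⁻⁴ K⁻¹
2.4×10⁻⁴ × 50 × 1.5 = 0.01800 m
Layer 2: 0.72 × 1.5×10⁻⁴ × 610 = 0.06588 m
Layer 3: 0.76×10⁻⁴ × 0.45 × 1200 = 0.04104 m
Δh = 0.01800 + 0.06588 + 0.04104 = 0.12492 m

about 120 mm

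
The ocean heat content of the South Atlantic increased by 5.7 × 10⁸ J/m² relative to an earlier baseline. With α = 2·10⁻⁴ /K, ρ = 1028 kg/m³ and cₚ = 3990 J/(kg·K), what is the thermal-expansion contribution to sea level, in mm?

Δh = 27.8 mm

Δh = αQ/(ρcₚ) = 2×10⁻⁴ × 5.7×10⁸ / (1028 × 3990) ≈ 0.027793 m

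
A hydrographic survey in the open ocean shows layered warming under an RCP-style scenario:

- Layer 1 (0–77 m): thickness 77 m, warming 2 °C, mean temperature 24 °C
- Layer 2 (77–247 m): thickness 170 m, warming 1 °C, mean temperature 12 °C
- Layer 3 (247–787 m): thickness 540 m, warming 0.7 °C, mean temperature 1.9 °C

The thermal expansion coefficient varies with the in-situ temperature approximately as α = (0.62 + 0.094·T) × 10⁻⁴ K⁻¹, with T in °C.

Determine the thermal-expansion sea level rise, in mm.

Δh ≈ 100 mm

Layer 1: α = (0.62 + 0.094×24)×10⁻⁴ = 2.876×10⁻⁴ K⁻¹
Layer 2: α = (0.62 + 0.094×12)×10⁻⁴ = 1.748×10⁻⁴ K⁻¹
Layer 3: α = (0.62 + 0.094×1.9)×10⁻⁴ = 0.7986×10⁻⁴ K⁻¹
2.876×10⁻⁴ × 77 × 2 = 0.0442904 m
170 × 1 × 1.748×10⁻⁴ = 0.029716 m
Layer 3: 540 × 0.7986×10⁻⁴ × 0.7 = 0.03018708 m
Δh = 0.0442904 + 0.029716 + 0.03018708 = 0.10419348 m ≈ 100 mm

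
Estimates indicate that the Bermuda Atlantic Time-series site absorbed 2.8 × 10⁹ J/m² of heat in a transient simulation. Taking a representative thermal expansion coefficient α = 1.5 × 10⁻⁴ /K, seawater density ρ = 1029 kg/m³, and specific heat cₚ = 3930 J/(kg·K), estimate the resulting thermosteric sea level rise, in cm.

Δh = 10.4 cm

Δh = αQ/(ρcₚ) = 1.5×10⁻⁴ × 2.8×10⁹ / (1029 × 3930) ≈ 0.10386 m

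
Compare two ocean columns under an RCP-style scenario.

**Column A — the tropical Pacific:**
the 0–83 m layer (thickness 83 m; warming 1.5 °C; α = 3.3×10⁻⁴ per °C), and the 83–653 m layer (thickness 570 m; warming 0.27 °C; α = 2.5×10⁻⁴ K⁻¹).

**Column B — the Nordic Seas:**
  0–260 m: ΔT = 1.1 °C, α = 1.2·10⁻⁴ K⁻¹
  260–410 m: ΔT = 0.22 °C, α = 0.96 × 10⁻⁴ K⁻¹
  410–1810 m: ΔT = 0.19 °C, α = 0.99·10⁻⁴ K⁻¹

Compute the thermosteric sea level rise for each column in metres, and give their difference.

A 1.5 × 3.3×10⁻⁴ × 83 = 0.041085 m
A 0.27 × 570 × 2.5×10⁻⁴ = 0.038475 m
A total: 0.07956 m
B Layer 1: 1.1 × 260 × 1.2×10⁻⁴ = 0.03432 m
B 0.22 × 0.96×10⁻⁴ × 150 = 0.003168 m
B 1400 × 0.99×10⁻⁴ × 0.19 = 0.026334 m
B total: 0.063822 m
Difference: 0.07956 − 0.063822 = 0.015738 m

Δh_A ≈ 0.0796 m, Δh_B ≈ 0.0638 m; difference ≈ 0.0157 m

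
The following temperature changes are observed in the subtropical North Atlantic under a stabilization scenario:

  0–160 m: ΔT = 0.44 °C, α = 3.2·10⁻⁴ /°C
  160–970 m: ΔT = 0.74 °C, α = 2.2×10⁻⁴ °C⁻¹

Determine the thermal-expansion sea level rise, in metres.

0.15 m of thermosteric rise

0.44 × 160 × 3.2×10⁻⁴ = 0.022528 m
0.74 × 810 × 2.2×10⁻⁴ = 0.131868 m
Δh = 0.022528 + 0.131868 = 0.154396 m ≈ 0.15 m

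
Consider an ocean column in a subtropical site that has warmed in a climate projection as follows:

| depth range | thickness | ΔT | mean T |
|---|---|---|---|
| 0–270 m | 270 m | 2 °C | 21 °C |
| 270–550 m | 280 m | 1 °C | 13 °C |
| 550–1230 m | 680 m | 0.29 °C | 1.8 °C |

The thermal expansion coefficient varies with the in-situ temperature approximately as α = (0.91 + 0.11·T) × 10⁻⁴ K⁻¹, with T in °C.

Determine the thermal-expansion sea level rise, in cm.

Δh = 26.1 cm

Layer 1: α = (0.91 + 0.11×21)×10⁻⁴ = 3.22×10⁻⁴ K⁻¹
Layer 2: α = (0.91 + 0.11×13)×10⁻⁴ = 2.34×10⁻⁴ K⁻¹
Layer 3: α = (0.91 + 0.11×1.8)×10⁻⁴ = 1.108×10⁻⁴ K⁻¹
0–270 m: 270 × 3.22×10⁻⁴ × 2 = 0.17388 m
1 × 2.34×10⁻⁴ × 280 = 0.06552 m
680 × 1.108×10⁻⁴ × 0.29 = 0.02184976 m
Δh = 0.17388 + 0.06552 + 0.02184976 = 0.26124976 m ≈ 26.1 cm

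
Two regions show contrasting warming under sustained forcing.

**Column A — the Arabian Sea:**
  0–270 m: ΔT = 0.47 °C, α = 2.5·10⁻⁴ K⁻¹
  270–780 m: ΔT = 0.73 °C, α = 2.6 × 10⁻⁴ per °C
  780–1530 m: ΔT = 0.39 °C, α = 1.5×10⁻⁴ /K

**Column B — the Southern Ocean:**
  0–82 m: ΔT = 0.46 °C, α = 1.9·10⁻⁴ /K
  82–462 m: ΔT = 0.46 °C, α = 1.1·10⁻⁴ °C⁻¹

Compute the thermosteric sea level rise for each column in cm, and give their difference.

Δh_A ≈ 17 cm, Δh_B ≈ 2.6 cm; difference ≈ 15 cm

A 0–270 m: 2.5×10⁻⁴ × 270 × 0.47 = 0.031725 m
A Layer 2: 0.73 × 510 × 2.6×10⁻⁴ = 0.096798 m
A 780–1530 m: 1.5×10⁻⁴ × 750 × 0.39 = 0.043875 m
A total: 0.172398 m
B Layer 1: 0.46 × 1.9×10⁻⁴ × 82 = 0.0071668 m
B 1.1×10⁻⁴ × 0.46 × 380 = 0.019228 m
B total: 0.0263948 m
Difference: 0.172398 − 0.0263948 = 0.1460032 m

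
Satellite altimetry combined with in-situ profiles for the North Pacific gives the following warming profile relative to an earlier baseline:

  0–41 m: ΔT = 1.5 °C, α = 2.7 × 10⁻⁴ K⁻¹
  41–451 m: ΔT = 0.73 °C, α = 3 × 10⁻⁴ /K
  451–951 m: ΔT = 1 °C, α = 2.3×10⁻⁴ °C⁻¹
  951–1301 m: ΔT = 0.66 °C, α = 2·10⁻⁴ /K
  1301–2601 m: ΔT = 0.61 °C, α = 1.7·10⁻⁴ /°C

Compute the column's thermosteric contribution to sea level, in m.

about 0.402 m

0–41 m: 41 × 1.5 × 2.7×10⁻⁴ = 0.016605 m
41–451 m: 0.73 × 3×10⁻⁴ × 410 = 0.08979 m
Layer 3: 2.3×10⁻⁴ × 500 × 1 = 0.11500 m
0.66 × 350 × 2×10⁻⁴ = 0.04620 m
1301–2601 m: 1300 × 1.7×10⁻⁴ × 0.61 = 0.13481 m
Δh = 0.016605 + 0.08979 + 0.11500 + 0.04620 + 0.13481 = 0.402405 m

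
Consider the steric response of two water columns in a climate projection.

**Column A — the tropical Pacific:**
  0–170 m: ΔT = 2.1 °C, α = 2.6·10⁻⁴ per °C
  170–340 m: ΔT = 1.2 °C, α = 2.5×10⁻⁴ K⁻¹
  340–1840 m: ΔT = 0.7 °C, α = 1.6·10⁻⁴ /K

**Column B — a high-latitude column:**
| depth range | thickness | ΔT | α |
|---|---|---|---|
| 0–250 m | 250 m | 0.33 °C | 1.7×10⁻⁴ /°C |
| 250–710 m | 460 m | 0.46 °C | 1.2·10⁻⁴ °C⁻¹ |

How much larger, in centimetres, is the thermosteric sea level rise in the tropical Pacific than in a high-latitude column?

Δh_A − Δh_B ≈ 27.2 cm

A 2.6×10⁻⁴ × 170 × 2.1 = 0.09282 m
A 170–340 m: 170 × 1.2 × 2.5×10⁻⁴ = 0.05100 m
A 1.6×10⁻⁴ × 1500 × 0.7 = 0.16800 m
A total: 0.31182 m
B 0.33 × 250 × 1.7×10⁻⁴ = 0.014025 m
B 250–710 m: 0.46 × 460 × 1.2×10⁻⁴ = 0.025392 m
B total: 0.039417 m
Difference: 0.31182 − 0.039417 = 0.272403 m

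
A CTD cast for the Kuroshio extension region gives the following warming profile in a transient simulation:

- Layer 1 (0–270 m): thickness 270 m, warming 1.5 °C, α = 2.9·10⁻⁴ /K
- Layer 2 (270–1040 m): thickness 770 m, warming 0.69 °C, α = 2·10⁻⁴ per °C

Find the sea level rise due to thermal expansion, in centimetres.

0–270 m: 1.5 × 2.9×10⁻⁴ × 270 = 0.11745 m
770 × 0.69 × 2×10⁻⁴ = 0.10626 m
Δh = 0.11745 + 0.10626 = 0.22371 m

Δh = 22.4 cm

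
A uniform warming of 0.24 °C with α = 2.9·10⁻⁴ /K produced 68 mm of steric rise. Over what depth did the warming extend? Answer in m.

977 m

H = Δh/(αΔT) = 0.068 / (2.9×10⁻⁴ × 0.24) ≈ 977.0 m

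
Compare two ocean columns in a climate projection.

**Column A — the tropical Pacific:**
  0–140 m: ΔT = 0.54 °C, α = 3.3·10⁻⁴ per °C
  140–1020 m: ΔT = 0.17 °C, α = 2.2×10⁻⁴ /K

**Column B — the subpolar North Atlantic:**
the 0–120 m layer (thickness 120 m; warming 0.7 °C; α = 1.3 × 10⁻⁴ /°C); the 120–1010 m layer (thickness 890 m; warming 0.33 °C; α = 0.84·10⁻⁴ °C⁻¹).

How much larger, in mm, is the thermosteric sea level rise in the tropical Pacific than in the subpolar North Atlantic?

A 0–140 m: 140 × 3.3×10⁻⁴ × 0.54 = 0.024948 m
A 140–1020 m: 880 × 0.17 × 2.2×10⁻⁴ = 0.032912 m
A total: 0.05786 m
B 120 × 1.3×10⁻⁴ × 0.7 = 0.01092 m
B 120–1010 m: 890 × 0.33 × 0.84×10⁻⁴ = 0.0246708 m
B total: 0.0355908 m
Difference: 0.05786 − 0.0355908 = 0.0222692 m

Δh_A − Δh_B ≈ 22 mm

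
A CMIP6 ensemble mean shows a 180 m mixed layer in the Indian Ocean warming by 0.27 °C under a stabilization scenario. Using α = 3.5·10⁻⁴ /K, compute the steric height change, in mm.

Δh = αΔT·H = 3.5×10⁻⁴ × 0.27 × 180 = 0.01701 m

17.0 mm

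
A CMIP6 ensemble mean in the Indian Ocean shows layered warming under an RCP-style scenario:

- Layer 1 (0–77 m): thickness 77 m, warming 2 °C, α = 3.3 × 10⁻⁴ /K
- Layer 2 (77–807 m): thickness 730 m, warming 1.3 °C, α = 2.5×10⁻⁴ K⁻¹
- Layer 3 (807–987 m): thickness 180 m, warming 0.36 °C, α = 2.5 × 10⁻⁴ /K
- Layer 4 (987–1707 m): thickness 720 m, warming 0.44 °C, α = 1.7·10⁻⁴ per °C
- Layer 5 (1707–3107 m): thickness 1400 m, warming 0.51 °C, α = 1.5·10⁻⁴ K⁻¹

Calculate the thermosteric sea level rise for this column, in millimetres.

Δh ≈ 470 mm

Layer 1: 77 × 2 × 3.3×10⁻⁴ = 0.05082 m
Layer 2: 2.5×10⁻⁴ × 1.3 × 730 = 0.23725 m
0.36 × 2.5×10⁻⁴ × 180 = 0.01620 m
720 × 0.44 × 1.7×10⁻⁴ = 0.053856 m
1707–3107 m: 1.5×10⁻⁴ × 0.51 × 1400 = 0.10710 m
Δh = 0.05082 + 0.23725 + 0.01620 + 0.053856 + 0.10710 = 0.465226 m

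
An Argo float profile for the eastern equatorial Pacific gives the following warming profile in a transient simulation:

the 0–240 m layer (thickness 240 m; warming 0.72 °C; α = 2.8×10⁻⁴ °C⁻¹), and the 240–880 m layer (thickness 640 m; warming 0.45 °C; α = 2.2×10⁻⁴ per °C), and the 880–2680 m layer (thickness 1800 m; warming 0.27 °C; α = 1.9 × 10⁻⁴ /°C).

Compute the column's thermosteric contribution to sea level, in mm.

about 200 mm

0–240 m: 0.72 × 240 × 2.8×10⁻⁴ = 0.048384 m
240–880 m: 2.2×10⁻⁴ × 640 × 0.45 = 0.06336 m
880–2680 m: 0.27 × 1800 × 1.9×10⁻⁴ = 0.09234 m
Δh = 0.048384 + 0.06336 + 0.09234 = 0.204084 m ≈ 200 mm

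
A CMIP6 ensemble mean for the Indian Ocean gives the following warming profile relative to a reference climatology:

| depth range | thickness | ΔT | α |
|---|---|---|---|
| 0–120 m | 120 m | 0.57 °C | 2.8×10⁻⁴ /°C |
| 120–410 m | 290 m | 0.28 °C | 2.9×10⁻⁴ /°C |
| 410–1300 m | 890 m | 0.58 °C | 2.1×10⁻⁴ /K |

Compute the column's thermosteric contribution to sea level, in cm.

Layer 1: 2.8×10⁻⁴ × 0.57 × 120 = 0.019152 m
120–410 m: 2.9×10⁻⁴ × 0.28 × 290 = 0.023548 m
Layer 3: 890 × 2.1×10⁻⁴ × 0.58 = 0.108402 m
Δh = 0.019152 + 0.023548 + 0.108402 = 0.151102 m ≈ 15.1 cm

15.1 cm of thermosteric rise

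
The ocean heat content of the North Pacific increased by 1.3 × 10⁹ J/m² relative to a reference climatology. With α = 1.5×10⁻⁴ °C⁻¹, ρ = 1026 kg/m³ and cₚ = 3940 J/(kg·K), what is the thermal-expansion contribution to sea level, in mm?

Δh = αQ/(ρcₚ) = 1.5×10⁻⁴ × 1.3×10⁹ / (1026 × 3940) ≈ 0.048238 m

Δh = 48.2 mm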